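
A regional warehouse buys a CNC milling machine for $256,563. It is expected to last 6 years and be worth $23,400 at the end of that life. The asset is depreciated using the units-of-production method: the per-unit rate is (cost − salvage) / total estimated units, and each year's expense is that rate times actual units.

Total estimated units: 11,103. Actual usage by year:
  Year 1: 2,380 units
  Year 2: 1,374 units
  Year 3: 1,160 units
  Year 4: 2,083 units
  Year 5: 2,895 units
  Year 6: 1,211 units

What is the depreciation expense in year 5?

$60,795

Depreciable base = $256,563 − $23,400 = $233,163.
Rate = $233,163 / 11,103 units = $21 per unit.
Year 1: 2,380 × $21 = $49,980. Book value $206,583.
Year 2: 1,374 × $21 = $28,854. Book value $177,729.
Year 3: 1,160 × $21 = $24,360. Book value $153,369.
Year 4: 2,083 × $21 = $43,743. Book value $109,626.
Year 5: 2,895 × $21 = $60,795. Book value $48,831.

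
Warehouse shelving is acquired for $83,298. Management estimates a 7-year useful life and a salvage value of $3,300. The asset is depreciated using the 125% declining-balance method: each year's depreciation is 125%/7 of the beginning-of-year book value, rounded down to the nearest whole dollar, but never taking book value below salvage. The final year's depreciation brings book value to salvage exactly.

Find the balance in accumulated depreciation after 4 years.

$45,372

Depreciable base = $83,298 − $3,300 = $79,998.
Year 1: ⌊$83,298 × 125%/7⌋ = $14,874. Book value $68,424.
Year 2: ⌊$68,424 × 125%/7⌋ = $12,218. Book value $56,206.
Year 3: ⌊$56,206 × 125%/7⌋ = $10,036. Book value $46,170.
Year 4: ⌊$46,170 × 125%/7⌋ = $8,244. Book value $37,926.
Accumulated through year 4 = $83,298 − $37,926 = $45,372.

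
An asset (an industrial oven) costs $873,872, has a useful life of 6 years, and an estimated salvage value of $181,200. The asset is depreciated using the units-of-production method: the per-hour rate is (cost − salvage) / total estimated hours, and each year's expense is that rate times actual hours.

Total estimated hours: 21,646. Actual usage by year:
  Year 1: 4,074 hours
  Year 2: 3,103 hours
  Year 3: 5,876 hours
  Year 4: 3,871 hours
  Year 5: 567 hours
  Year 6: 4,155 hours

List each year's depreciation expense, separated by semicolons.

$130,368; $99,296; $188,032; $123,872; $18,144; $132,960

Depreciable base = $873,872 − $181,200 = $692,672.
Rate = $692,672 / 21,646 hours = $32 per hour.
Year 1: 4,074 × $32 = $130,368. Book value $743,504.
Year 2: 3,103 × $32 = $99,296. Book value $644,208.
Year 3: 5,876 × $32 = $188,032. Book value $456,176.
Year 4: 3,871 × $32 = $123,872. Book value $332,304.
Year 5: 567 × $32 = $18,144. Book value $314,160.
Year 6: 4,155 × $32 = $132,960. Book value $181,200.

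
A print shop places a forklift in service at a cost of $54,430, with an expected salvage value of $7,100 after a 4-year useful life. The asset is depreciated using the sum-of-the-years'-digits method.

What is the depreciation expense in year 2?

$14,199

Depreciable base = $54,430 − $7,100 = $47,330.
Sum of the years' digits = 4+3+2+1 = 10.
Year 1: $47,330 × 4/10 = $18,932. Book value $35,498.
Year 2: $47,330 × 3/10 = $14,199. Book value $21,299.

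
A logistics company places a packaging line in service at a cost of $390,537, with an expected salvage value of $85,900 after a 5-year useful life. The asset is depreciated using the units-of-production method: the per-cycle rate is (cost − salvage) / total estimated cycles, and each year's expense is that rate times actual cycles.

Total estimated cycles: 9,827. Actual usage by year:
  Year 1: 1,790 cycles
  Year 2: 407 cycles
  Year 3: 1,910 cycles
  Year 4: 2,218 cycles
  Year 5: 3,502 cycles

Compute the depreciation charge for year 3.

Depreciable base = $390,537 − $85,900 = $304,637.
Rate = $304,637 / 9,827 cycles = $31 per cycle.
Year 1: 1,790 × $31 = $55,490. Book value $335,047.
Year 2: 407 × $31 = $12,617. Book value $322,430.
Year 3: 1,910 × $31 = $59,210. Book value $263,220.

$59,210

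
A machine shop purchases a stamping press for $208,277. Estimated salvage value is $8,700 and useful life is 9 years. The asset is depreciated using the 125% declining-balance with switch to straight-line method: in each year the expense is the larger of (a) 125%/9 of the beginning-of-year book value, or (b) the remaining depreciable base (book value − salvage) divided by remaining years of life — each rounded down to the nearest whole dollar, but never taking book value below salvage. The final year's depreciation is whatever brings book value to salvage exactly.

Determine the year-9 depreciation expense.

$20,716

Depreciable base = $208,277 − $8,700 = $199,577.
Year 1: DB = ⌊$208,277 × 125%/9⌋ = $28,927; SL = ⌊$199,577/9⌋ = $22,175 → take DB $28,927. Book value $179,350.
Year 2: DB = ⌊$179,350 × 125%/9⌋ = $24,909; SL = ⌊$170,650/8⌋ = $21,331 → take DB $24,909. Book value $154,441.
Year 3: DB = ⌊$154,441 × 125%/9⌋ = $21,450; SL = ⌊$145,741/7⌋ = $20,820 → take DB $21,450. Book value $132,991.
Year 4: DB = ⌊$132,991 × 125%/9⌋ = $18,470; SL = ⌊$124,291/6⌋ = $20,715 → take SL $20,715. Book value $112,276.
Year 5: DB = ⌊$112,276 × 125%/9⌋ = $15,593; SL = ⌊$103,576/5⌋ = $20,715 → take SL $20,715. Book value $91,561.
Year 6: DB = ⌊$91,561 × 125%/9⌋ = $12,716; SL = ⌊$82,861/4⌋ = $20,715 → take SL $20,715. Book value $70,846.
Year 7: DB = ⌊$70,846 × 125%/9⌋ = $9,839; SL = ⌊$62,146/3⌋ = $20,715 → take SL $20,715. Book value $50,131.
Year 8: DB = ⌊$50,131 × 125%/9⌋ = $6,962; SL = ⌊$41,431/2⌋ = $20,715 → take SL $20,715. Book value $29,416.
Year 9 (final): $29,416 − $8,700 = $20,716. Book value $8,700.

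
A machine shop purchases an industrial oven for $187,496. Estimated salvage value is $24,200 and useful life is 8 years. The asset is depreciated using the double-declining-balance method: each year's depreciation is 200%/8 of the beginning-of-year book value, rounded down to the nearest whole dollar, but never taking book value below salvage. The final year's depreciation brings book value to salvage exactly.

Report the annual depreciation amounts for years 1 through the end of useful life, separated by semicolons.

Depreciable base = $187,496 − $24,200 = $163,296.
Year 1: ⌊$187,496 × 200%/8⌋ = $46,874. Book value $140,622.
Year 2: ⌊$140,622 × 200%/8⌋ = $35,155. Book value $105,467.
Year 3: ⌊$105,467 × 200%/8⌋ = $26,366. Book value $79,101.
Year 4: ⌊$79,101 × 200%/8⌋ = $19,775. Book value $59,326.
Year 5: ⌊$59,326 × 200%/8⌋ = $14,831. Book value $44,495.
Year 6: ⌊$44,495 × 200%/8⌋ = $11,123. Book value $33,372.
Year 7: ⌊$33,372 × 200%/8⌋ = $8,343. Book value $25,029.
Year 8 (final): $25,029 − $24,200 = $829. Book value $24,200.

$46,874; $35,155; $26,366; $19,775; $14,831; $11,123; $8,343; $829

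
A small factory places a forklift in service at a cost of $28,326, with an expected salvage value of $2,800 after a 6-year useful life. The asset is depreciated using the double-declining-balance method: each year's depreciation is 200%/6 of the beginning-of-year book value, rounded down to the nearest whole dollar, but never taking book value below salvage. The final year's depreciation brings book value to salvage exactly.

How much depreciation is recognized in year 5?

$1,865

Depreciable base = $28,326 − $2,800 = $25,526.
Year 1: ⌊$28,326 × 200%/6⌋ = $9,442. Book value $18,884.
Year 2: ⌊$18,884 × 200%/6⌋ = $6,294. Book value $12,590.
Year 3: ⌊$12,590 × 200%/6⌋ = $4,196. Book value $8,394.
Year 4: ⌊$8,394 × 200%/6⌋ = $2,798. Book value $5,596.
Year 5: ⌊$5,596 × 200%/6⌋ = $1,865. Book value $3,731.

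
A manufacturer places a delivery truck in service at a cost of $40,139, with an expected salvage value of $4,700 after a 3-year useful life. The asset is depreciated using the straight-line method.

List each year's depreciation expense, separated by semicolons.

$11,813; $11,813; $11,813

Depreciable base = $40,139 − $4,700 = $35,439.
Annual expense = $35,439 / 3 = $11,813.
End of year 1: book value $28,326.
End of year 2: book value $16,513.
End of year 3: book value $4,700.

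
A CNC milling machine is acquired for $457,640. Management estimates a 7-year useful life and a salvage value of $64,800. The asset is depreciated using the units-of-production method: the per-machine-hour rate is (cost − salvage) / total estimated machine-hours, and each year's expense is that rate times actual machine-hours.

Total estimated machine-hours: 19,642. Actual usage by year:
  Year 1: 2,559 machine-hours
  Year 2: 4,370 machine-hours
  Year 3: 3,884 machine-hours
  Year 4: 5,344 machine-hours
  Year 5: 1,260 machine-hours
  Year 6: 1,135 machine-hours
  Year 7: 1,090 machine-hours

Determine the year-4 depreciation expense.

$106,880

Depreciable base = $457,640 − $64,800 = $392,840.
Rate = $392,840 / 19,642 machine-hours = $20 per machine-hour.
Year 1: 2,559 × $20 = $51,180. Book value $406,460.
Year 2: 4,370 × $20 = $87,400. Book value $319,060.
Year 3: 3,884 × $20 = $77,680. Book value $241,380.
Year 4: 5,344 × $20 = $106,880. Book value $134,500.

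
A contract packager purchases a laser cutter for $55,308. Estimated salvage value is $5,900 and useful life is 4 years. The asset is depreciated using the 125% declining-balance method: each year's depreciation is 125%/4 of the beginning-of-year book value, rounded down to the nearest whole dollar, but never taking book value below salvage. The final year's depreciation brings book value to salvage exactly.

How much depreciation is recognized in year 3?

$8,169

Depreciable base = $55,308 − $5,900 = $49,408.
Year 1: ⌊$55,308 × 125%/4⌋ = $17,283. Book value $38,025.
Year 2: ⌊$38,025 × 125%/4⌋ = $11,882. Book value $26,143.
Year 3: ⌊$26,143 × 125%/4⌋ = $8,169. Book value $17,974.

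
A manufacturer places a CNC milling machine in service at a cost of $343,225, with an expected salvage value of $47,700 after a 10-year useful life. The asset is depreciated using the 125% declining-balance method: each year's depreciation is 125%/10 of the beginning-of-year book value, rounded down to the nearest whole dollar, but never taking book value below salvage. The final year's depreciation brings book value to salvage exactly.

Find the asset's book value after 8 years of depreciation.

$117,937

Depreciable base = $343,225 − $47,700 = $295,525.
Year 1: ⌊$343,225 × 125%/10⌋ = $42,903. Book value $300,322.
Year 2: ⌊$300,322 × 125%/10⌋ = $37,540. Book value $262,782.
Year 3: ⌊$262,782 × 125%/10⌋ = $32,847. Book value $229,935.
Year 4: ⌊$229,935 × 125%/10⌋ = $28,741. Book value $201,194.
Year 5: ⌊$201,194 × 125%/10⌋ = $25,149. Book value $176,045.
Year 6: ⌊$176,045 × 125%/10⌋ = $22,005. Book value $154,040.
Year 7: ⌊$154,040 × 125%/10⌋ = $19,255. Book value $134,785.
Year 8: ⌊$134,785 × 125%/10⌋ = $16,848. Book value $117,937.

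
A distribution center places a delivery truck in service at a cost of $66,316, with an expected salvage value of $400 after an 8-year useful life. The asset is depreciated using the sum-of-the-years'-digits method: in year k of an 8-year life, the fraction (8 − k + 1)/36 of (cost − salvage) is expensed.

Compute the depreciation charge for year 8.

Depreciable base = $66,316 − $400 = $65,916.
Sum of the years' digits = 8+7+6+5+4+3+2+1 = 36.
Year 1: $65,916 × 8/36 = $14,648. Book value $51,668.
Year 2: $65,916 × 7/36 = $12,817. Book value $38,851.
Year 3: $65,916 × 6/36 = $10,986. Book value $27,865.
Year 4: $65,916 × 5/36 = $9,155. Book value $18,710.
Year 5: $65,916 × 4/36 = $7,324. Book value $11,386.
Year 6: $65,916 × 3/36 = $5,493. Book value $5,893.
Year 7: $65,916 × 2/36 = $3,662. Book value $2,231.
Year 8: $65,916 × 1/36 = $1,831. Book value $400.

$1,831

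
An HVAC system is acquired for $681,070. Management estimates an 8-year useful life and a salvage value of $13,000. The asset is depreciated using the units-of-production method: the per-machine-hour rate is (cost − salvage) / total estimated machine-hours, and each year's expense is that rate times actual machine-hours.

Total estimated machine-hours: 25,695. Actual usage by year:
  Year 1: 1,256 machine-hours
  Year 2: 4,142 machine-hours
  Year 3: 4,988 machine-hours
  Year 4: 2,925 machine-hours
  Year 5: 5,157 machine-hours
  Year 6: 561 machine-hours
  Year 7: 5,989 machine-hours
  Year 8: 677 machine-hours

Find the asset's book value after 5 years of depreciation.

$200,902

Depreciable base = $681,070 − $13,000 = $668,070.
Rate = $668,070 / 25,695 machine-hours = $26 per machine-hour.
Year 1: 1,256 × $26 = $32,656. Book value $648,414.
Year 2: 4,142 × $26 = $107,692. Book value $540,722.
Year 3: 4,988 × $26 = $129,688. Book value $411,034.
Year 4: 2,925 × $26 = $76,050. Book value $334,984.
Year 5: 5,157 × $26 = $134,082. Book value $200,902.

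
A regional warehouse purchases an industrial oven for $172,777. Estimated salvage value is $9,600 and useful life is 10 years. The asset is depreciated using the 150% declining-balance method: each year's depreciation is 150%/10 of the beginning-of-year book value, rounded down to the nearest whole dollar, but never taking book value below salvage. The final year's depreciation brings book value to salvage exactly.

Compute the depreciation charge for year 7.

$9,774

Depreciable base = $172,777 − $9,600 = $163,177.
Year 1: ⌊$172,777 × 150%/10⌋ = $25,916. Book value $146,861.
Year 2: ⌊$146,861 × 150%/10⌋ = $22,029. Book value $124,832.
Year 3: ⌊$124,832 × 150%/10⌋ = $18,724. Book value $106,108.
Year 4: ⌊$106,108 × 150%/10⌋ = $15,916. Book value $90,192.
Year 5: ⌊$90,192 × 150%/10⌋ = $13,528. Book value $76,664.
Year 6: ⌊$76,664 × 150%/10⌋ = $11,499. Book value $65,165.
Year 7: ⌊$65,165 × 150%/10⌋ = $9,774. Book value $55,391.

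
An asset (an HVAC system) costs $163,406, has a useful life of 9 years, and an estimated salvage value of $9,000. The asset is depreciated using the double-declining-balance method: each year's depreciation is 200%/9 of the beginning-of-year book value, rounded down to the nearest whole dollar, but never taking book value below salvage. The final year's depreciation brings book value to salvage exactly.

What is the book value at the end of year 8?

Depreciable base = $163,406 − $9,000 = $154,406.
Year 1: ⌊$163,406 × 200%/9⌋ = $36,312. Book value $127,094.
Year 2: ⌊$127,094 × 200%/9⌋ = $28,243. Book value $98,851.
Year 3: ⌊$98,851 × 200%/9⌋ = $21,966. Book value $76,885.
Year 4: ⌊$76,885 × 200%/9⌋ = $17,085. Book value $59,800.
Year 5: ⌊$59,800 × 200%/9⌋ = $13,288. Book value $46,512.
Year 6: ⌊$46,512 × 200%/9⌋ = $10,336. Book value $36,176.
Year 7: ⌊$36,176 × 200%/9⌋ = $8,039. Book value $28,137.
Year 8: ⌊$28,137 × 200%/9⌋ = $6,252. Book value $21,885.

$21,885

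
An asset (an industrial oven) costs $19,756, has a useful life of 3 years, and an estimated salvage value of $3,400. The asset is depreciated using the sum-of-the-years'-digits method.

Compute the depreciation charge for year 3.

$2,726

Depreciable base = $19,756 − $3,400 = $16,356.
Sum of the years' digits = 3+2+1 = 6.
Year 1: $16,356 × 3/6 = $8,178. Book value $11,578.
Year 2: $16,356 × 2/6 = $5,452. Book value $6,126.
Year 3: $16,356 × 1/6 = $2,726. Book value $3,400.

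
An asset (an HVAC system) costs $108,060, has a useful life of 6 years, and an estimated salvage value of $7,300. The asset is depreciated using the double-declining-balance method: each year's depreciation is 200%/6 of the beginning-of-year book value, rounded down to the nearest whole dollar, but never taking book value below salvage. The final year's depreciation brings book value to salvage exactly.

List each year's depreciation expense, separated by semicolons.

$36,020; $24,013; $16,009; $10,672; $7,115; $6,931

Depreciable base = $108,060 − $7,300 = $100,760.
Year 1: ⌊$108,060 × 200%/6⌋ = $36,020. Book value $72,040.
Year 2: ⌊$72,040 × 200%/6⌋ = $24,013. Book value $48,027.
Year 3: ⌊$48,027 × 200%/6⌋ = $16,009. Book value $32,018.
Year 4: ⌊$32,018 × 200%/6⌋ = $10,672. Book value $21,346.
Year 5: ⌊$21,346 × 200%/6⌋ = $7,115. Book value $14,231.
Year 6 (final): $14,231 − $7,300 = $6,931. Book value $7,300.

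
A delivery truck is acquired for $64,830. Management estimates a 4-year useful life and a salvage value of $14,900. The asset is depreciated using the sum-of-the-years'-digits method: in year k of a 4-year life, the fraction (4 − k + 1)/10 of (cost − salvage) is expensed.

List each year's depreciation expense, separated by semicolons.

Depreciable base = $64,830 − $14,900 = $49,930.
Sum of the years' digits = 4+3+2+1 = 10.
Year 1: $49,930 × 4/10 = $19,972. Book value $44,858.
Year 2: $49,930 × 3/10 = $14,979. Book value $29,879.
Year 3: $49,930 × 2/10 = $9,986. Book value $19,893.
Year 4: $49,930 × 1/10 = $4,993. Book value $14,900.

$19,972; $14,979; $9,986; $4,993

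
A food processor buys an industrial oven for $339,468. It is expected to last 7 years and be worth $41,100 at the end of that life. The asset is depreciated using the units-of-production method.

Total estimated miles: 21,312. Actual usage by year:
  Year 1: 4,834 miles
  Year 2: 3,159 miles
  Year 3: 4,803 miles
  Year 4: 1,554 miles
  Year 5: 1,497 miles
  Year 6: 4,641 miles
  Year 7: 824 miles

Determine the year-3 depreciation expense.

Depreciable base = $339,468 − $41,100 = $298,368.
Rate = $298,368 / 21,312 miles = $14 per mile.
Year 1: 4,834 × $14 = $67,676. Book value $271,792.
Year 2: 3,159 × $14 = $44,226. Book value $227,566.
Year 3: 4,803 × $14 = $67,242. Book value $160,324.

$67,242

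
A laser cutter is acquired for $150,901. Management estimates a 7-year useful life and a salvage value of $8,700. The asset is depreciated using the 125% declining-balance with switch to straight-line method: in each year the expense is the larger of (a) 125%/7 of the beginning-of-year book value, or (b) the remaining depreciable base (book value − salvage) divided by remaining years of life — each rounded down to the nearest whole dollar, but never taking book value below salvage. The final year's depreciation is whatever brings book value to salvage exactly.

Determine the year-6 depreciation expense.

Depreciable base = $150,901 − $8,700 = $142,201.
Year 1: DB = ⌊$150,901 × 125%/7⌋ = $26,946; SL = ⌊$142,201/7⌋ = $20,314 → take DB $26,946. Book value $123,955.
Year 2: DB = ⌊$123,955 × 125%/7⌋ = $22,134; SL = ⌊$115,255/6⌋ = $19,209 → take DB $22,134. Book value $101,821.
Year 3: DB = ⌊$101,821 × 125%/7⌋ = $18,182; SL = ⌊$93,121/5⌋ = $18,624 → take SL $18,624. Book value $83,197.
Year 4: DB = ⌊$83,197 × 125%/7⌋ = $14,856; SL = ⌊$74,497/4⌋ = $18,624 → take SL $18,624. Book value $64,573.
Year 5: DB = ⌊$64,573 × 125%/7⌋ = $11,530; SL = ⌊$55,873/3⌋ = $18,624 → take SL $18,624. Book value $45,949.
Year 6: DB = ⌊$45,949 × 125%/7⌋ = $8,205; SL = ⌊$37,249/2⌋ = $18,624 → take SL $18,624. Book value $27,325.

$18,624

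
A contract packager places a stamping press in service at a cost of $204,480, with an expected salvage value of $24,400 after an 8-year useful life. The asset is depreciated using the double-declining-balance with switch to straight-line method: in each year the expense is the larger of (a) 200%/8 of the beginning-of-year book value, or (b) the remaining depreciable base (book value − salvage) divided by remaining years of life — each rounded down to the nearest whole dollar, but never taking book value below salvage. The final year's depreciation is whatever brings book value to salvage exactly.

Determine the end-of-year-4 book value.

Depreciable base = $204,480 − $24,400 = $180,080.
Year 1: DB = ⌊$204,480 × 200%/8⌋ = $51,120; SL = ⌊$180,080/8⌋ = $22,510 → take DB $51,120. Book value $153,360.
Year 2: DB = ⌊$153,360 × 200%/8⌋ = $38,340; SL = ⌊$128,960/7⌋ = $18,422 → take DB $38,340. Book value $115,020.
Year 3: DB = ⌊$115,020 × 200%/8⌋ = $28,755; SL = ⌊$90,620/6⌋ = $15,103 → take DB $28,755. Book value $86,265.
Year 4: DB = ⌊$86,265 × 200%/8⌋ = $21,566; SL = ⌊$61,865/5⌋ = $12,373 → take DB $21,566. Book value $64,699.

$64,699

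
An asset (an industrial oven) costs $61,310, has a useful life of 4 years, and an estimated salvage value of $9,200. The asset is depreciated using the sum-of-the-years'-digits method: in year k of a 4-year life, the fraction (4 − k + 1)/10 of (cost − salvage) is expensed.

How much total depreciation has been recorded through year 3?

$46,899

Depreciable base = $61,310 − $9,200 = $52,110.
Sum of the years' digits = 4+3+2+1 = 10.
Year 1: $52,110 × 4/10 = $20,844. Book value $40,466.
Year 2: $52,110 × 3/10 = $15,633. Book value $24,833.
Year 3: $52,110 × 2/10 = $10,422. Book value $14,411.
Accumulated through year 3 = $61,310 − $14,411 = $46,899.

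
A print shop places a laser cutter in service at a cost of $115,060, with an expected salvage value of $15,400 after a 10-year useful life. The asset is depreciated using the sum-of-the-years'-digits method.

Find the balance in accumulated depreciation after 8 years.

$94,224

Depreciable base = $115,060 − $15,400 = $99,660.
Sum of the years' digits = 10+9+8+7+6+5+4+3+2+1 = 55.
Year 1: $99,660 × 10/55 = $18,120. Book value $96,940.
Year 2: $99,660 × 9/55 = $16,308. Book value $80,632.
Year 3: $99,660 × 8/55 = $14,496. Book value $66,136.
Year 4: $99,660 × 7/55 = $12,684. Book value $53,452.
Year 5: $99,660 × 6/55 = $10,872. Book value $42,580.
Year 6: $99,660 × 5/55 = $9,060. Book value $33,520.
Year 7: $99,660 × 4/55 = $7,248. Book value $26,272.
Year 8: $99,660 × 3/55 = $5,436. Book value $20,836.
Accumulated through year 8 = $115,060 − $20,836 = $94,224.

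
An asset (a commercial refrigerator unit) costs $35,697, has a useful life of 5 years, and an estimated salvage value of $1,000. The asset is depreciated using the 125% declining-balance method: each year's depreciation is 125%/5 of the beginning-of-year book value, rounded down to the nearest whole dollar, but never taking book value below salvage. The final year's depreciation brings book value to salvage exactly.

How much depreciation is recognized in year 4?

Depreciable base = $35,697 − $1,000 = $34,697.
Year 1: ⌊$35,697 × 125%/5⌋ = $8,924. Book value $26,773.
Year 2: ⌊$26,773 × 125%/5⌋ = $6,693. Book value $20,080.
Year 3: ⌊$20,080 × 125%/5⌋ = $5,020. Book value $15,060.
Year 4: ⌊$15,060 × 125%/5⌋ = $3,765. Book value $11,295.

$3,765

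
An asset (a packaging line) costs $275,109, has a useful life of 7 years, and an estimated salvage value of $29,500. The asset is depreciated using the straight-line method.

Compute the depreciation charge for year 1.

Depreciable base = $275,109 − $29,500 = $245,609.
Annual expense = $245,609 / 7 = $35,087.

$35,087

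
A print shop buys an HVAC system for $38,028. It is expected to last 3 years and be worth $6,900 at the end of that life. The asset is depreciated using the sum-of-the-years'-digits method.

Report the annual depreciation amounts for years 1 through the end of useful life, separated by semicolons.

Depreciable base = $38,028 − $6,900 = $31,128.
Sum of the years' digits = 3+2+1 = 6.
Year 1: $31,128 × 3/6 = $15,564. Book value $22,464.
Year 2: $31,128 × 2/6 = $10,376. Book value $12,088.
Year 3: $31,128 × 1/6 = $5,188. Book value $6,900.

$15,564; $10,376; $5,188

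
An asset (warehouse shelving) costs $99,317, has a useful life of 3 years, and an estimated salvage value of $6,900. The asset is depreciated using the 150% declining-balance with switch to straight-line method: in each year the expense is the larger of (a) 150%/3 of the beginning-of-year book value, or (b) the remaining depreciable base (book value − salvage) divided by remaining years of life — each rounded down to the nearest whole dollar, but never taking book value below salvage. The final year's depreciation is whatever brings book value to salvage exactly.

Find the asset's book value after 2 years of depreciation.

$24,830

Depreciable base = $99,317 − $6,900 = $92,417.
Year 1: DB = ⌊$99,317 × 150%/3⌋ = $49,658; SL = ⌊$92,417/3⌋ = $30,805 → take DB $49,658. Book value $49,659.
Year 2: DB = ⌊$49,659 × 150%/3⌋ = $24,829; SL = ⌊$42,759/2⌋ = $21,379 → take DB $24,829. Book value $24,830.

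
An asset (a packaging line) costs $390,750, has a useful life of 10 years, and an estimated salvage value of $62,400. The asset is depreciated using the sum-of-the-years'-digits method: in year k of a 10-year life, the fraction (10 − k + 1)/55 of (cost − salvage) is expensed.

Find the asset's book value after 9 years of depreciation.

Depreciable base = $390,750 − $62,400 = $328,350.
Sum of the years' digits = 10+9+8+7+6+5+4+3+2+1 = 55.
Year 1: $328,350 × 10/55 = $59,700. Book value $331,050.
Year 2: $328,350 × 9/55 = $53,730. Book value $277,320.
Year 3: $328,350 × 8/55 = $47,760. Book value $229,560.
Year 4: $328,350 × 7/55 = $41,790. Book value $187,770.
Year 5: $328,350 × 6/55 = $35,820. Book value $151,950.
Year 6: $328,350 × 5/55 = $29,850. Book value $122,100.
Year 7: $328,350 × 4/55 = $23,880. Book value $98,220.
Year 8: $328,350 × 3/55 = $17,910. Book value $80,310.
Year 9: $328,350 × 2/55 = $11,940. Book value $68,370.

$68,370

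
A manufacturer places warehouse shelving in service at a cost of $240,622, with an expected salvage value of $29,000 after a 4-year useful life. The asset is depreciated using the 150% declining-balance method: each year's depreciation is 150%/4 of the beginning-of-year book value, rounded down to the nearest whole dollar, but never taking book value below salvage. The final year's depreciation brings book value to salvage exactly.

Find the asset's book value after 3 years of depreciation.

$58,747

Depreciable base = $240,622 − $29,000 = $211,622.
Year 1: ⌊$240,622 × 150%/4⌋ = $90,233. Book value $150,389.
Year 2: ⌊$150,389 × 150%/4⌋ = $56,395. Book value $93,994.
Year 3: ⌊$93,994 × 150%/4⌋ = $35,247. Book value $58,747.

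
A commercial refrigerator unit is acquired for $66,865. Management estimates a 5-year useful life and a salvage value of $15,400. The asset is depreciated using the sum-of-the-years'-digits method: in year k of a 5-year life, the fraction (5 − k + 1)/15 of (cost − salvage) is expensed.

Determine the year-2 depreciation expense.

$13,724

Depreciable base = $66,865 − $15,400 = $51,465.
Sum of the years' digits = 5+4+3+2+1 = 15.
Year 1: $51,465 × 5/15 = $17,155. Book value $49,710.
Year 2: $51,465 × 4/15 = $13,724. Book value $35,986.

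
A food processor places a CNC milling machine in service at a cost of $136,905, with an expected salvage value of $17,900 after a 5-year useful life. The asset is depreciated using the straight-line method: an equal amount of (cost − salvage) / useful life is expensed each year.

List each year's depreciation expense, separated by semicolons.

$23,801; $23,801; $23,801; $23,801; $23,801

Depreciable base = $136,905 − $17,900 = $119,005.
Annual expense = $119,005 / 5 = $23,801.
End of year 1: book value $113,104.
End of year 2: book value $89,303.
End of year 3: book value $65,502.
End of year 4: book value $41,701.
End of year 5: book value $17,900.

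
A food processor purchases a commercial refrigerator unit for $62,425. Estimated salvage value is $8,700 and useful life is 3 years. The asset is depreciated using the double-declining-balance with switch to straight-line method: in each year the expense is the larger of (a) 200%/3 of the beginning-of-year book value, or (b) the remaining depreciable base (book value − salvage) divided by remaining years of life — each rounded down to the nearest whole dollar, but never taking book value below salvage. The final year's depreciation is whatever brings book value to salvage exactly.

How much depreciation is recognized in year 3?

Depreciable base = $62,425 − $8,700 = $53,725.
Year 1: DB = ⌊$62,425 × 200%/3⌋ = $41,616; SL = ⌊$53,725/3⌋ = $17,908 → take DB $41,616. Book value $20,809.
Year 2: DB = ⌊$20,809 × 200%/3⌋ = $13,872; SL = ⌊$12,109/2⌋ = $6,054 → take DB $13,872, capped at $12,109. Book value $8,700.
Year 3 (final): $8,700 − $8,700 = $0. Book value $8,700.

$0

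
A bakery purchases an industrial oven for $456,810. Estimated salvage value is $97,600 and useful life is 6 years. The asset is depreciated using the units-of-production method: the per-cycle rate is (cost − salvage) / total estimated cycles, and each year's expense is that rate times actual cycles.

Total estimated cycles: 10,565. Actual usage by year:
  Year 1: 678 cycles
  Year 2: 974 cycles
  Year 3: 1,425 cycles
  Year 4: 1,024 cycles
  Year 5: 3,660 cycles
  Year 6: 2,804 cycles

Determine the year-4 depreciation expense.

Depreciable base = $456,810 − $97,600 = $359,210.
Rate = $359,210 / 10,565 cycles = $34 per cycle.
Year 1: 678 × $34 = $23,052. Book value $433,758.
Year 2: 974 × $34 = $33,116. Book value $400,642.
Year 3: 1,425 × $34 = $48,450. Book value $352,192.
Year 4: 1,024 × $34 = $34,816. Book value $317,376.

$34,816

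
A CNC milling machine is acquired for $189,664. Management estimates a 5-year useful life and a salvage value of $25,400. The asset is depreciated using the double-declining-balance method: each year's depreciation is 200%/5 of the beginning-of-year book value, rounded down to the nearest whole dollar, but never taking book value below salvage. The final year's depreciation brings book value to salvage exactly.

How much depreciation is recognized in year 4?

Depreciable base = $189,664 − $25,400 = $164,264.
Year 1: ⌊$189,664 × 200%/5⌋ = $75,865. Book value $113,799.
Year 2: ⌊$113,799 × 200%/5⌋ = $45,519. Book value $68,280.
Year 3: ⌊$68,280 × 200%/5⌋ = $27,312. Book value $40,968.
Year 4: ⌊$40,968 × 200%/5⌋ = $16,387, capped at $15,568. Book value $25,400.

$15,568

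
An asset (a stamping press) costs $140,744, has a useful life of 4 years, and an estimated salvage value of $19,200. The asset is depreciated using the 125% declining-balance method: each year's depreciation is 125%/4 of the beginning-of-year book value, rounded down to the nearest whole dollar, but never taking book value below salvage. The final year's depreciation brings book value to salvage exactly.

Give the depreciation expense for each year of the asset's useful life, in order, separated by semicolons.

Depreciable base = $140,744 − $19,200 = $121,544.
Year 1: ⌊$140,744 × 125%/4⌋ = $43,982. Book value $96,762.
Year 2: ⌊$96,762 × 125%/4⌋ = $30,238. Book value $66,524.
Year 3: ⌊$66,524 × 125%/4⌋ = $20,788. Book value $45,736.
Year 4 (final): $45,736 − $19,200 = $26,536. Book value $19,200.

$43,982; $30,238; $20,788; $26,536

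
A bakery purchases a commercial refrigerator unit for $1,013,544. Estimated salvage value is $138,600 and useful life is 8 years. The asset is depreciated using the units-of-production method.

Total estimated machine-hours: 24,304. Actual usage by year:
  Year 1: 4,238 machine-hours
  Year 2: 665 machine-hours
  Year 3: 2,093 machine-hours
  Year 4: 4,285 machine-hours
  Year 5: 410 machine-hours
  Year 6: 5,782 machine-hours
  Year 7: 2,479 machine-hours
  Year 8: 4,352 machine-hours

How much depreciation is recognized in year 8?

Depreciable base = $1,013,544 − $138,600 = $874,944.
Rate = $874,944 / 24,304 machine-hours = $36 per machine-hour.
Year 1: 4,238 × $36 = $152,568. Book value $860,976.
Year 2: 665 × $36 = $23,940. Book value $837,036.
Year 3: 2,093 × $36 = $75,348. Book value $761,688.
Year 4: 4,285 × $36 = $154,260. Book value $607,428.
Year 5: 410 × $36 = $14,760. Book value $592,668.
Year 6: 5,782 × $36 = $208,152. Book value $384,516.
Year 7: 2,479 × $36 = $89,244. Book value $295,272.
Year 8: 4,352 × $36 = $156,672. Book value $138,600.

$156,672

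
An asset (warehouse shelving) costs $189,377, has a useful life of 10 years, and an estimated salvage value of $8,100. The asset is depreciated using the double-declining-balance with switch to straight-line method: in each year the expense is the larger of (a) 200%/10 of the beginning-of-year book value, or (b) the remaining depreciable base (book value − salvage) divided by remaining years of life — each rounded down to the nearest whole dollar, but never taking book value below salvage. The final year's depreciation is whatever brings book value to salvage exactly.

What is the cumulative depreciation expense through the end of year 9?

Depreciable base = $189,377 − $8,100 = $181,277.
Year 1: DB = ⌊$189,377 × 200%/10⌋ = $37,875; SL = ⌊$181,277/10⌋ = $18,127 → take DB $37,875. Book value $151,502.
Year 2: DB = ⌊$151,502 × 200%/10⌋ = $30,300; SL = ⌊$143,402/9⌋ = $15,933 → take DB $30,300. Book value $121,202.
Year 3: DB = ⌊$121,202 × 200%/10⌋ = $24,240; SL = ⌊$113,102/8⌋ = $14,137 → take DB $24,240. Book value $96,962.
Year 4: DB = ⌊$96,962 × 200%/10⌋ = $19,392; SL = ⌊$88,862/7⌋ = $12,694 → take DB $19,392. Book value $77,570.
Year 5: DB = ⌊$77,570 × 200%/10⌋ = $15,514; SL = ⌊$69,470/6⌋ = $11,578 → take DB $15,514. Book value $62,056.
Year 6: DB = ⌊$62,056 × 200%/10⌋ = $12,411; SL = ⌊$53,956/5⌋ = $10,791 → take DB $12,411. Book value $49,645.
Year 7: DB = ⌊$49,645 × 200%/10⌋ = $9,929; SL = ⌊$41,545/4⌋ = $10,386 → take SL $10,386. Book value $39,259.
Year 8: DB = ⌊$39,259 × 200%/10⌋ = $7,851; SL = ⌊$31,159/3⌋ = $10,386 → take SL $10,386. Book value $28,873.
Year 9: DB = ⌊$28,873 × 200%/10⌋ = $5,774; SL = ⌊$20,773/2⌋ = $10,386 → take SL $10,386. Book value $18,487.
Accumulated through year 9 = $189,377 − $18,487 = $170,890.

$170,890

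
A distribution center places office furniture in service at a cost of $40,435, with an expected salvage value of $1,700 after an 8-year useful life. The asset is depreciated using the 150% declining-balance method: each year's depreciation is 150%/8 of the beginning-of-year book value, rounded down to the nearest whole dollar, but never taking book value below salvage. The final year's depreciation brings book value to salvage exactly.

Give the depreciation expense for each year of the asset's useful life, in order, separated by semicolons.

Depreciable base = $40,435 − $1,700 = $38,735.
Year 1: ⌊$40,435 × 150%/8⌋ = $7,581. Book value $32,854.
Year 2: ⌊$32,854 × 150%/8⌋ = $6,160. Book value $26,694.
Year 3: ⌊$26,694 × 150%/8⌋ = $5,005. Book value $21,689.
Year 4: ⌊$21,689 × 150%/8⌋ = $4,066. Book value $17,623.
Year 5: ⌊$17,623 × 150%/8⌋ = $3,304. Book value $14,319.
Year 6: ⌊$14,319 × 150%/8⌋ = $2,684. Book value $11,635.
Year 7: ⌊$11,635 × 150%/8⌋ = $2,181. Book value $9,454.
Year 8 (final): $9,454 − $1,700 = $7,754. Book value $1,700.

$7,581; $6,160; $5,005; $4,066; $3,304; $2,684; $2,181; $7,754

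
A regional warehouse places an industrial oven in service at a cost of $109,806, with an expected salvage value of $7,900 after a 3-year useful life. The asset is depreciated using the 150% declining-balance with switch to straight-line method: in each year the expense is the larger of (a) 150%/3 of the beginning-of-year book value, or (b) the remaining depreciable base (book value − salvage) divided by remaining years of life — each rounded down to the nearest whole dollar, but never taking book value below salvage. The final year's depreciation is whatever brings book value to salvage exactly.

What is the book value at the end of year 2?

Depreciable base = $109,806 − $7,900 = $101,906.
Year 1: DB = ⌊$109,806 × 150%/3⌋ = $54,903; SL = ⌊$101,906/3⌋ = $33,968 → take DB $54,903. Book value $54,903.
Year 2: DB = ⌊$54,903 × 150%/3⌋ = $27,451; SL = ⌊$47,003/2⌋ = $23,501 → take DB $27,451. Book value $27,452.

$27,452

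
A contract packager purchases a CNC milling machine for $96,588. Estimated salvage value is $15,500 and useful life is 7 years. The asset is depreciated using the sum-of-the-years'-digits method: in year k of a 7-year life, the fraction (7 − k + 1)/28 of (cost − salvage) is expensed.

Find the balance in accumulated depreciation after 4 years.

$63,712

Depreciable base = $96,588 − $15,500 = $81,088.
Sum of the years' digits = 7+6+5+4+3+2+1 = 28.
Year 1: $81,088 × 7/28 = $20,272. Book value $76,316.
Year 2: $81,088 × 6/28 = $17,376. Book value $58,940.
Year 3: $81,088 × 5/28 = $14,480. Book value $44,460.
Year 4: $81,088 × 4/28 = $11,584. Book value $32,876.
Accumulated through year 4 = $96,588 − $32,876 = $63,712.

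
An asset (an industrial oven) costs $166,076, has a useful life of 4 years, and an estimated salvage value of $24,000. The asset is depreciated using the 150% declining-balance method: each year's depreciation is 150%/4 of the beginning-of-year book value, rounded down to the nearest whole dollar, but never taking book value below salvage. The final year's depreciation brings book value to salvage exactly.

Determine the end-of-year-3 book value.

$40,547

Depreciable base = $166,076 − $24,000 = $142,076.
Year 1: ⌊$166,076 × 150%/4⌋ = $62,278. Book value $103,798.
Year 2: ⌊$103,798 × 150%/4⌋ = $38,924. Book value $64,874.
Year 3: ⌊$64,874 × 150%/4⌋ = $24,327. Book value $40,547.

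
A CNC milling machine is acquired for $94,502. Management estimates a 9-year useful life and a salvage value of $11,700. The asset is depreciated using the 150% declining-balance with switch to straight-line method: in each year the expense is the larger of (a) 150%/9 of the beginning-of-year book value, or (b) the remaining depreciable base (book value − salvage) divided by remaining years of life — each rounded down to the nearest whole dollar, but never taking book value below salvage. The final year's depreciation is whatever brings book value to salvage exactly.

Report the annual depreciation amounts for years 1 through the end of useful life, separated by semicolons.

$15,750; $13,125; $10,937; $9,115; $7,595; $6,570; $6,570; $6,570; $6,570

Depreciable base = $94,502 − $11,700 = $82,802.
Year 1: DB = ⌊$94,502 × 150%/9⌋ = $15,750; SL = ⌊$82,802/9⌋ = $9,200 → take DB $15,750. Book value $78,752.
Year 2: DB = ⌊$78,752 × 150%/9⌋ = $13,125; SL = ⌊$67,052/8⌋ = $8,381 → take DB $13,125. Book value $65,627.
Year 3: DB = ⌊$65,627 × 150%/9⌋ = $10,937; SL = ⌊$53,927/7⌋ = $7,703 → take DB $10,937. Book value $54,690.
Year 4: DB = ⌊$54,690 × 150%/9⌋ = $9,115; SL = ⌊$42,990/6⌋ = $7,165 → take DB $9,115. Book value $45,575.
Year 5: DB = ⌊$45,575 × 150%/9⌋ = $7,595; SL = ⌊$33,875/5⌋ = $6,775 → take DB $7,595. Book value $37,980.
Year 6: DB = ⌊$37,980 × 150%/9⌋ = $6,330; SL = ⌊$26,280/4⌋ = $6,570 → take SL $6,570. Book value $31,410.
Year 7: DB = ⌊$31,410 × 150%/9⌋ = $5,235; SL = ⌊$19,710/3⌋ = $6,570 → take SL $6,570. Book value $24,840.
Year 8: DB = ⌊$24,840 × 150%/9⌋ = $4,140; SL = ⌊$13,140/2⌋ = $6,570 → take SL $6,570. Book value $18,270.
Year 9 (final): $18,270 − $11,700 = $6,570. Book value $11,700.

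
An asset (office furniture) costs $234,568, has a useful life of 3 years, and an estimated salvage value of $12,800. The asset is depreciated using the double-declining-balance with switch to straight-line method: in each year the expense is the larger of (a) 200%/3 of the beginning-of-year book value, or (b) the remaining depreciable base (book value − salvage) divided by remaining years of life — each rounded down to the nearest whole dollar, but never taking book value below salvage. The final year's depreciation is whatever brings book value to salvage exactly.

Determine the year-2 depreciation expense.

$52,126

Depreciable base = $234,568 − $12,800 = $221,768.
Year 1: DB = ⌊$234,568 × 200%/3⌋ = $156,378; SL = ⌊$221,768/3⌋ = $73,922 → take DB $156,378. Book value $78,190.
Year 2: DB = ⌊$78,190 × 200%/3⌋ = $52,126; SL = ⌊$65,390/2⌋ = $32,695 → take DB $52,126. Book value $26,064.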